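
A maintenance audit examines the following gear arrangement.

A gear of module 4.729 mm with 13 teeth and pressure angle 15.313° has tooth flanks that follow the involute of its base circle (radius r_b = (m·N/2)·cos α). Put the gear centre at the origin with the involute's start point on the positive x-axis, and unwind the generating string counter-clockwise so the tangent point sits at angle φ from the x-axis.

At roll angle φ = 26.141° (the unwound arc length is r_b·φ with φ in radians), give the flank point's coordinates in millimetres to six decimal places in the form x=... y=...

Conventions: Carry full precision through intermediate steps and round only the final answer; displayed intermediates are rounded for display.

x=32.574169 y=0.919166

recognized (one wheel, involute flank): single-mesh tooth geometry, m = 4.729, N = 13
pitch radius r_p = m·N/2 = 4.729·13/2 = 30.738500
base radius r_b = r_p·cos α = 30.738500·cos 15.313° = 29.647207
roll angle φ = 26.141° = 0.45624652 rad
x = r_b·(cos φ + φ·sin φ) = 32.574169
y = r_b·(sin φ − φ·cos φ) = 0.919166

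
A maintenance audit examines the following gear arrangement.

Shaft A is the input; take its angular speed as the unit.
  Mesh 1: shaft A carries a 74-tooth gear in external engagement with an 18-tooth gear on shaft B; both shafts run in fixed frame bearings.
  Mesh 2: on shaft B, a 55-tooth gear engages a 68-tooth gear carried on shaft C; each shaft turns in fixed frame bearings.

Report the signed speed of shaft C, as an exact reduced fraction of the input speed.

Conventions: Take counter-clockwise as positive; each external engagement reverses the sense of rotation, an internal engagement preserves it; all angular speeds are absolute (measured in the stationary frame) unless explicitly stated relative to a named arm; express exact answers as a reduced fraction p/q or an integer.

2035/612

2-mesh fixed-axis compound train (all bearings frame-fixed)
mesh 1 [74T→18T]: |ω|/ω_in = 1×74/18 = 37/9, sense flips to −
mesh 2 [55T→68T]: |ω|/ω_in = (37/9)×55/68 = 2035/612, sense flips to +
signed output speed (× input speed) = 2035/612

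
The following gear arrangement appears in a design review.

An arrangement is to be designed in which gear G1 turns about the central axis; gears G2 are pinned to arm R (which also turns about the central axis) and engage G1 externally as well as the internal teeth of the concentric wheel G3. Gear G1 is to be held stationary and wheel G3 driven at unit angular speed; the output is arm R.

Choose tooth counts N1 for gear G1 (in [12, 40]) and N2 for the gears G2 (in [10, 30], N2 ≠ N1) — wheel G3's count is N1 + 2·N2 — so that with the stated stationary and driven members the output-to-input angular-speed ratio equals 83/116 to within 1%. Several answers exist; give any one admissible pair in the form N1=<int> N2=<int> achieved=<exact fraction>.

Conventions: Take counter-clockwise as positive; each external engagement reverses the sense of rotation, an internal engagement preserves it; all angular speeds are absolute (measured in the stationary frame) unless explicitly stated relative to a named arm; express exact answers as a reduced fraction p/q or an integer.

class = planetary set [ratio 83/116 wanted; Willis about the carrier]
Willis with ω_sun = 0: ω_arm/ω_ring = N3/(N1+N3); set equal to 83/116  ⇒  N3/N1 = (83/116)/(1 − 83/116) = 83/33
N3 = N1 + 2·N2  ⇒  N2/N1 = (N3/N1 − 1)/2 = (83/33 − 1)/2 = 25/33
smallest multiple with N1 ≥ 12 and N2 ≥ 10: k = 1  ⇒  N1 = 1·33 = 33, N2 = 1·25 = 25 (N1 ≤ 40, N2 ≤ 30, N2 ≠ N1 ✓), N3 = 33 + 2·25 = 83
check: N3/(N1+N3) with N1 = 33, N3 = 83 gives 83/116; |achieved − target| = 0 ≤ 83/11600 ✓

N1=33 N2=25 achieved=83/116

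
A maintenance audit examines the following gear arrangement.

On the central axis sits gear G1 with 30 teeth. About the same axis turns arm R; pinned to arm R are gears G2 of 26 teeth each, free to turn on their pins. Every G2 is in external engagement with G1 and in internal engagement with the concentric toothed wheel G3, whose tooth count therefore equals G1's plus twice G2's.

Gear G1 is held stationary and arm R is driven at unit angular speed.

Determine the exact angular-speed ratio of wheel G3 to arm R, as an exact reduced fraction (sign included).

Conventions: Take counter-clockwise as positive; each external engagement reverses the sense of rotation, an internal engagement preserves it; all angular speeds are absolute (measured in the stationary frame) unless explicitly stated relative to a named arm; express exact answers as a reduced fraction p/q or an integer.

planetary set (30T centre, 26T on arm, 82T internal) — Willis relation
ring teeth: 30 + 2·26 = 82
30(ω_sun−ω_arm) = −82(ω_ring−ω_arm),  ω_sun = 0, ω_arm = 1
ω_ring = 1 − (30/82)(0−1) = 56/41
ω_out/ω_in = 56/41

56/41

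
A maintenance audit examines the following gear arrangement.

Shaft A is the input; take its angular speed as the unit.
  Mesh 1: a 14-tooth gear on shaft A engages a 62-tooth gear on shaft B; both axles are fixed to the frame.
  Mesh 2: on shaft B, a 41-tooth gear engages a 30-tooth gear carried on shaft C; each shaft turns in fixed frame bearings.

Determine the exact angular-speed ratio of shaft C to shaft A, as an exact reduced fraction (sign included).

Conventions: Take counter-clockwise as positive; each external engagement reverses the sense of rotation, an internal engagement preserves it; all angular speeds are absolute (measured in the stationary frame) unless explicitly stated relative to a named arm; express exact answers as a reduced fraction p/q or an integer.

287/930

class = fixed-axis compound train [2 meshes; 2 ratios multiply, 2 sense flips]
mesh 1 [14T→62T]: running ratio 7/31, sense −
mesh 2 [41T→30T]: running ratio 287/930, sense +
ω_out/ω_in = 287/930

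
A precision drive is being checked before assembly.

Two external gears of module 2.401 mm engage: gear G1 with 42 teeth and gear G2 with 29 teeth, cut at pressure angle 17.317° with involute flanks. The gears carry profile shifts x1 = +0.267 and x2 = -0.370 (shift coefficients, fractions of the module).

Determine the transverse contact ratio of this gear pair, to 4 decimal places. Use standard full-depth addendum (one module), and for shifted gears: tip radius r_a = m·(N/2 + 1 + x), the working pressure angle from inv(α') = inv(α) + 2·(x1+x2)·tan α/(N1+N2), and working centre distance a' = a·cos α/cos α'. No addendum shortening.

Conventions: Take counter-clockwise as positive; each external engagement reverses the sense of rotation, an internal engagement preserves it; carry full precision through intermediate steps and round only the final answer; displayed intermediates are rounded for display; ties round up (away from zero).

1.8628

single-mesh involute tooth geometry (42T engaging 29T at module 2.401)
base radii: r_b1 = 48.135543, r_b2 = 33.236447
tip radii: r_a1 = 53.463067, r_a2 = 36.327130
inv(α') = inv(17.317°) + 2·(+0.267-0.370)·tan α/(42+29) = 0.00864754  ⇒  α' = 16.76539°
a' = a·cos α / cos α' = 85.2355·cos 17.317°/cos 16.76539° = 84.984340
action lengths: √(r_a1²−r_b1²) = 23.265189, √(r_a2²−r_b2²) = 14.662844
base pitch p_b = π·m·cos α = 7.201060
CR = (23.265189 + 14.662844 − 84.984340·sin 16.76539°)/7.201060 = 1.862783
contact ratio ≈ 1.8628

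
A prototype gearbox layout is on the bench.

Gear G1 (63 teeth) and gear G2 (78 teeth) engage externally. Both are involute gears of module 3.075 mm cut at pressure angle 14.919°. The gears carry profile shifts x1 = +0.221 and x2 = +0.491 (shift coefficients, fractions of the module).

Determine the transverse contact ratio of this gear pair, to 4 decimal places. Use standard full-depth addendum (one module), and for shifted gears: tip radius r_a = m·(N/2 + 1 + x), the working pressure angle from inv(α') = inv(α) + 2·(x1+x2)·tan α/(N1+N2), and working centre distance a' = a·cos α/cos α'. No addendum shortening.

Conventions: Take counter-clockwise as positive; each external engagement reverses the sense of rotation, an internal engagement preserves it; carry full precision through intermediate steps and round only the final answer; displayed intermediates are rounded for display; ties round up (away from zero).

single-mesh involute tooth geometry (63T engaging 78T at module 3.075)
base radii: r_b1 = 93.597339, r_b2 = 115.882419
tip radii: r_a1 = 100.617075, r_a2 = 124.509825
inv(α') = inv(14.919°) + 2·(+0.221+0.491)·tan α/(63+78) = 0.00873968  ⇒  α' = 16.82334°
a' = a·cos α / cos α' = 216.7875·cos 14.919°/cos 16.82334° = 218.846002
action lengths: √(r_a1²−r_b1²) = 36.923353, √(r_a2²−r_b2²) = 45.540767
base pitch p_b = π·m·cos α = 9.334753
CR = (36.923353 + 45.540767 − 218.846002·sin 16.82334°)/9.334753 = 2.048830
contact ratio ≈ 2.0488

2.0488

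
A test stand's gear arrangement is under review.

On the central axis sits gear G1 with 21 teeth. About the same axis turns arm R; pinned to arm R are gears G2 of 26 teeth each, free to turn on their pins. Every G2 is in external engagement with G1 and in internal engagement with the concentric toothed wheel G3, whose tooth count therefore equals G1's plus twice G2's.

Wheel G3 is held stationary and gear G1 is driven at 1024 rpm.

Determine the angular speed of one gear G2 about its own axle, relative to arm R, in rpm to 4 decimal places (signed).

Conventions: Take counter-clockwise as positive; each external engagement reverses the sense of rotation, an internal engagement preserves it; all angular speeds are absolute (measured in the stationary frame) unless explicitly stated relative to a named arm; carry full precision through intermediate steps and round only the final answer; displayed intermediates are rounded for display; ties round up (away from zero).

class = planetary set [G3 = 21+2·26 = 73; Willis about the carrier]
normalise by the input: solve with ω_sun = 1, then scale by 1024 rpm
ring teeth: 21 + 2·26 = 73
21(ω_sun−ω_arm) = −73(ω_ring−ω_arm),  ω_ring = 0, ω_sun = 1
21(1−ω_arm) = −73(0−ω_arm)  ⇒  94·ω_arm = 21  ⇒  ω_arm = 21/94
sun–planet mesh: 21·(1−21/94) = −26·(ω_p−ω_arm)  ⇒  ω_p−ω_arm = -1533/2444
scale: ω_p−ω_arm = -1533/2444 × 1024 rpm = -642.3044 rpm

-642.3044 rpm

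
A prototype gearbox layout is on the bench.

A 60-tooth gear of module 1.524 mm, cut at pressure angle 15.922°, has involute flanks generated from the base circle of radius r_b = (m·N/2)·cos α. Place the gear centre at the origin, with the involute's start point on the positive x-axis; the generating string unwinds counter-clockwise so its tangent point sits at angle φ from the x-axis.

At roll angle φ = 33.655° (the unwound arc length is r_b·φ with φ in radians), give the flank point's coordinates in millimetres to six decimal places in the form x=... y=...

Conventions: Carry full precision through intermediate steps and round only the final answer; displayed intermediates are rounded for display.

x=50.908940 y=2.868914

single-mesh involute tooth geometry (60T wheel at module 1.524)
pitch radius r_p = m·N/2 = 1.524·60/2 = 45.720000
base radius r_b = r_p·cos α = 45.720000·cos 15.922° = 43.966000
roll angle φ = 33.655° = 0.58739056 rad
x = r_b·(cos φ + φ·sin φ) = 50.908940
y = r_b·(sin φ − φ·cos φ) = 2.868914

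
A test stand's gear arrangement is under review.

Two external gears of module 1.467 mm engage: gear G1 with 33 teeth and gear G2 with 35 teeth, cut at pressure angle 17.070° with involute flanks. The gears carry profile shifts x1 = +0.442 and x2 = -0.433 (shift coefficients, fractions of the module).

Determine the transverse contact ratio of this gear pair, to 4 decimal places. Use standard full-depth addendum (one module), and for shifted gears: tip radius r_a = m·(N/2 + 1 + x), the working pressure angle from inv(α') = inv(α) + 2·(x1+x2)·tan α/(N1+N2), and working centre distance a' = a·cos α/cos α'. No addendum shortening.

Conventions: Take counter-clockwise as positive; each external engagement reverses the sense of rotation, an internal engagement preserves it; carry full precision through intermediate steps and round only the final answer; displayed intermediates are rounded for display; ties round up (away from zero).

1.7859

class = single-mesh tooth geometry [involute pair 33T × 35T, m = 1.467]
base radii: r_b1 = 23.139171, r_b2 = 24.541545
tip radii: r_a1 = 26.320914, r_a2 = 26.504289
inv(α') = inv(17.070°) + 2·(+0.442-0.433)·tan α/(33+35) = 0.00922069  ⇒  α' = 17.11924°
a' = a·cos α / cos α' = 49.8780·cos 17.070°/cos 17.11924° = 49.891185
action lengths: √(r_a1²−r_b1²) = 12.544691, √(r_a2²−r_b2²) = 10.009490
base pitch p_b = π·m·cos α = 4.405688
CR = (12.544691 + 10.009490 − 49.891185·sin 17.11924°)/4.405688 = 1.785907
contact ratio ≈ 1.7859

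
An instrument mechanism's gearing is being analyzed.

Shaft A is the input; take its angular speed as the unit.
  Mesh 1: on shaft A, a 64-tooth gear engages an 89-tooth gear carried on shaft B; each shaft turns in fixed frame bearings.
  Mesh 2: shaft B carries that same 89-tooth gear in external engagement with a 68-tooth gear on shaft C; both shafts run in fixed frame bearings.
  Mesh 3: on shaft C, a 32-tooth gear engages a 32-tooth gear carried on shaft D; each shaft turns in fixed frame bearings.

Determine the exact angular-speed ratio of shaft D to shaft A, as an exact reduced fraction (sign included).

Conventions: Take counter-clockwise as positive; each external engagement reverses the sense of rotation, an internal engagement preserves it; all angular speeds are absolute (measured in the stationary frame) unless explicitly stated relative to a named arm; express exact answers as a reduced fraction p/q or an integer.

class = fixed-axis compound train [3 meshes; 3 ratios multiply, 3 sense flips]
mesh 1 [64T→89T]: running ratio 64/89, sense −
mesh 2 [89T→68T]: running ratio 16/17, sense +
mesh 3 [32T→32T]: running ratio 16/17, sense −
ω_out/ω_in = -16/17

-16/17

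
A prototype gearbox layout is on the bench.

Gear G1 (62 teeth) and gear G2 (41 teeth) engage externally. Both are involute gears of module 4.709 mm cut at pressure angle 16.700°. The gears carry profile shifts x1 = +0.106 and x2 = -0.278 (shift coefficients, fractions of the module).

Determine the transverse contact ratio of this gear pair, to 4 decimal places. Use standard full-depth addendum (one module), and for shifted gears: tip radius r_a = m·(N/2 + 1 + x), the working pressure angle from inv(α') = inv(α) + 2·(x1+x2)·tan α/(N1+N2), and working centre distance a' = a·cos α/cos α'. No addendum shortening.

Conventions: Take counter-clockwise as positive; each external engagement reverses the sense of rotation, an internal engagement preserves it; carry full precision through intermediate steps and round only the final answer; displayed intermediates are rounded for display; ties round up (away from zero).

recognized (one external pair, fixed centres): single-mesh tooth geometry, m = 4.709, N1 = 62, N2 = 41
base radii: r_b1 = 139.821970, r_b2 = 92.462916
tip radii: r_a1 = 151.187154, r_a2 = 99.934398
inv(α') = inv(16.700°) + 2·(+0.106-0.278)·tan α/(62+41) = 0.00754240  ⇒  α' = 16.03455°
a' = a·cos α / cos α' = 242.5135·cos 16.700°/cos 16.03455° = 241.687673
action lengths: √(r_a1²−r_b1²) = 57.509758, √(r_a2²−r_b2²) = 37.914287
base pitch p_b = π·m·cos α = 14.169796
CR = (57.509758 + 37.914287 − 241.687673·sin 16.03455°)/14.169796 = 2.023022
contact ratio ≈ 2.0230

2.0230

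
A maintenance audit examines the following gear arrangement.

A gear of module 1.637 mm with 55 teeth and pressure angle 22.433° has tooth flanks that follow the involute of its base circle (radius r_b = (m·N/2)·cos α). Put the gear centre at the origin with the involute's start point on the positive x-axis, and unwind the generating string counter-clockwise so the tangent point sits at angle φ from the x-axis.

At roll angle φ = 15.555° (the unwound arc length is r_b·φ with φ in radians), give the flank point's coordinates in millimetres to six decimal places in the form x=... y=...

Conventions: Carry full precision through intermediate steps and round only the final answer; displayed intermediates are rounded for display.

single-mesh involute tooth geometry (55T wheel at module 1.637)
pitch radius r_p = m·N/2 = 1.637·55/2 = 45.017500
base radius r_b = r_p·cos α = 45.017500·cos 22.433° = 41.610864
roll angle φ = 15.555° = 0.27148597 rad
x = r_b·(cos φ + φ·sin φ) = 43.116180
y = r_b·(sin φ − φ·cos φ) = 0.275501

x=43.116180 y=0.275501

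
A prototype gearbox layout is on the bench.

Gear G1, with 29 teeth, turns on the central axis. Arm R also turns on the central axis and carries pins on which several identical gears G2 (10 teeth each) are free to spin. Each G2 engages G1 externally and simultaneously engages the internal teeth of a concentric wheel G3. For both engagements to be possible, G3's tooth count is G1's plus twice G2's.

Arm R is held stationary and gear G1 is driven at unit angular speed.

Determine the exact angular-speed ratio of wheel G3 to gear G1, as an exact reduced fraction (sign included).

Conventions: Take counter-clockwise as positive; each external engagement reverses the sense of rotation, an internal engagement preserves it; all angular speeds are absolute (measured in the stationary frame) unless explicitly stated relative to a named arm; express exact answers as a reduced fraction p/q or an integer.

-29/49

topology: planetary set — G1 29T / G2 10T / G3 49T, arm = carrier (Willis)
ring teeth: 29 + 2·10 = 49
29(ω_sun−ω_arm) = −49(ω_ring−ω_arm),  ω_arm = 0, ω_sun = 1
ω_ring = 0 − (29/49)(1−0) = -29/49
ω_out/ω_in = -29/49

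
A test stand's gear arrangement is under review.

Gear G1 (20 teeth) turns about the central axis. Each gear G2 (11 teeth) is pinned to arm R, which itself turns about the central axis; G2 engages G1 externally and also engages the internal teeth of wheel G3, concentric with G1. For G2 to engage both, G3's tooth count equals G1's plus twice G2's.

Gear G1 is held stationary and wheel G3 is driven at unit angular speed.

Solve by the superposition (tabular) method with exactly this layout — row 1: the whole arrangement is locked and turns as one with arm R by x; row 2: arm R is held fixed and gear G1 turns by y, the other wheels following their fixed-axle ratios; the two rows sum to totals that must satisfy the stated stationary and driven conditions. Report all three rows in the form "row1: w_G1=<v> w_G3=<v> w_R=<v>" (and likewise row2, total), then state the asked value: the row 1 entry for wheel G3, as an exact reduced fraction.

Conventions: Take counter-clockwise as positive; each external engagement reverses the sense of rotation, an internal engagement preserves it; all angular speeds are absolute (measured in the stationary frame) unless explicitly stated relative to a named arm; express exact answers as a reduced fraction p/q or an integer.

topology: planetary set — G1 20T / G2 11T / G3 42T, arm = carrier (Willis)
row 1 (train locked, turned with arm): all members turn x
row 2: sun turns y, ring = −(20/42)·y, arm 0
boundary: total ω_sun = x + y = 0 and total ω_ring = x − (20/42)·y = 1  ⇒  y = -21/31, x = 21/31
row 2 ring = −(20/42)·(-21/31) = 10/31
totals (row 1 + row 2): sun 21/31 + (-21/31) = 0, ring 21/31 + 10/31 = 1, arm 21/31 + 0 = 21/31
asked cell (row1, ring) = 21/31

row1: w_G1=21/31 w_G3=21/31 w_R=21/31
row2: w_G1=-21/31 w_G3=10/31 w_R=0
total: w_G1=0 w_G3=1 w_R=21/31
asked value: 21/31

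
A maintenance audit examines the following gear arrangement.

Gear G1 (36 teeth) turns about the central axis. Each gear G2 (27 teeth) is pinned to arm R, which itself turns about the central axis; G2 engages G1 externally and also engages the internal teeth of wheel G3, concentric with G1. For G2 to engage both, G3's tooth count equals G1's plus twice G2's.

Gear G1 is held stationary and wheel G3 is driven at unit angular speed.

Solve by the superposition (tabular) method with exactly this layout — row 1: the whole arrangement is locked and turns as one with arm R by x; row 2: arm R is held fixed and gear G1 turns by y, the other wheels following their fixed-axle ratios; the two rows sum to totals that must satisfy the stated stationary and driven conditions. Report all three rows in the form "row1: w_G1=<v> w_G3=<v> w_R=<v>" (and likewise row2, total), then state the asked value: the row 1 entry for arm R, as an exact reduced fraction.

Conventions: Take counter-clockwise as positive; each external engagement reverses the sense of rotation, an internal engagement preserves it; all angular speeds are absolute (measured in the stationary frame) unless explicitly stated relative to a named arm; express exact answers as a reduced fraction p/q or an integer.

row1: w_G1=5/7 w_G3=5/7 w_R=5/7
row2: w_G1=-5/7 w_G3=2/7 w_R=0
total: w_G1=0 w_G3=1 w_R=5/7
asked value: 5/7

planetary set (36T centre, 27T on arm, 90T internal) — Willis relation
row 1 — lock + rotate with arm: ω_sun = ω_ring = ω_arm = x
row 2 (arm held, sun turns y): ω_ring = −(36/90)·y, ω_arm = 0
boundary: total ω_sun = x + y = 0 and total ω_ring = x − (36/90)·y = 1  ⇒  y = -5/7, x = 5/7
row 2 ring = −(36/90)·(-5/7) = 2/7
totals (row 1 + row 2): sun 5/7 + (-5/7) = 0, ring 5/7 + 2/7 = 1, arm 5/7 + 0 = 5/7
asked cell (row1, arm) = 5/7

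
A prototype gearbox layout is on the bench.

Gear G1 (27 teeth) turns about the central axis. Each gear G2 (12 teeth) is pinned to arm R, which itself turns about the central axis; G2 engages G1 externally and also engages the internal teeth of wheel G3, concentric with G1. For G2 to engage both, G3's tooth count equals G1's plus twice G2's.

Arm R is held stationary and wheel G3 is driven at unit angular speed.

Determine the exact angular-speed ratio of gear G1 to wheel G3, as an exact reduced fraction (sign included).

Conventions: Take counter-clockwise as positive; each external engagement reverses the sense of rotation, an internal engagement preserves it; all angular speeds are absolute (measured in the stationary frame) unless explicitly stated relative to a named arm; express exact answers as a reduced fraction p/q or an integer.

-17/9

topology: planetary set — G1 27T / G2 12T / G3 51T, arm = carrier (Willis)
ring teeth: 27 + 2·12 = 51
27(ω_sun−ω_arm) = −51(ω_ring−ω_arm),  ω_arm = 0, ω_ring = 1
ω_sun = 0 − (51/27)(1−0) = -17/9
ω_out/ω_in = -17/9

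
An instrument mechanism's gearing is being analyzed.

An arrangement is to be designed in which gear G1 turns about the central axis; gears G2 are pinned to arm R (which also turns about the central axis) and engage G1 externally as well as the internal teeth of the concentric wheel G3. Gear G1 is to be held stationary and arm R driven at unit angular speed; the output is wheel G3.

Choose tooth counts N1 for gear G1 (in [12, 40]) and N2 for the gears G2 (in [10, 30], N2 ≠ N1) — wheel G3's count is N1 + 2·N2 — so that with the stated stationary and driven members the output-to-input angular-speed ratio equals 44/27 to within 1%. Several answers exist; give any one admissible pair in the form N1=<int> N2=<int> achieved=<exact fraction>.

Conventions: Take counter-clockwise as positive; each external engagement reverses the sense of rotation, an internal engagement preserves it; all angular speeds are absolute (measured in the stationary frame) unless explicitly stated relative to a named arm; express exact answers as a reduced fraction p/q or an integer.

N1=34 N2=10 achieved=44/27

class = planetary set [ratio 44/27 wanted; Willis about the carrier]
Willis with ω_sun = 0: ω_ring/ω_arm = (N1+N3)/N3; set equal to 44/27  ⇒  N3/N1 = 1/(44/27 − 1) = 27/17
N3 = N1 + 2·N2  ⇒  N2/N1 = (N3/N1 − 1)/2 = (27/17 − 1)/2 = 5/17
smallest multiple with N1 ≥ 12 and N2 ≥ 10: k = 2  ⇒  N1 = 2·17 = 34, N2 = 2·5 = 10 (N1 ≤ 40, N2 ≤ 30, N2 ≠ N1 ✓), N3 = 34 + 2·10 = 54
check: (N1+N3)/N3 with N1 = 34, N3 = 54 gives 44/27; |achieved − target| = 0 ≤ 11/675 ✓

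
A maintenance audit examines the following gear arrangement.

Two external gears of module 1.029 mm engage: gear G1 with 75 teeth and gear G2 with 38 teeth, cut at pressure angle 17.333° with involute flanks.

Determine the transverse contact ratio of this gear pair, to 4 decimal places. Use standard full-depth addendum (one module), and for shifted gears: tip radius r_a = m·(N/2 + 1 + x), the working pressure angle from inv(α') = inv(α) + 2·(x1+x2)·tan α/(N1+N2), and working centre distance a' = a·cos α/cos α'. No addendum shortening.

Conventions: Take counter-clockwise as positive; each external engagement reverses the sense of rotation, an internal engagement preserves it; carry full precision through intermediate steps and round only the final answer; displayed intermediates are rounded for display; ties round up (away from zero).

class = single-mesh tooth geometry [involute pair 75T × 38T, m = 1.029]
base radii: r_b1 = 36.835217, r_b2 = 18.663177
tip radii: r_a1 = 39.616500, r_a2 = 20.580000
no profile shift: α' = α, a' = a
action lengths: √(r_a1²−r_b1²) = 14.581970, √(r_a2²−r_b2²) = 8.673075
base pitch p_b = π·m·cos α = 3.085900
CR = (14.581970 + 8.673075 − 58.138500·sin 17.33300°)/3.085900 = 1.922988
contact ratio ≈ 1.9230

1.9230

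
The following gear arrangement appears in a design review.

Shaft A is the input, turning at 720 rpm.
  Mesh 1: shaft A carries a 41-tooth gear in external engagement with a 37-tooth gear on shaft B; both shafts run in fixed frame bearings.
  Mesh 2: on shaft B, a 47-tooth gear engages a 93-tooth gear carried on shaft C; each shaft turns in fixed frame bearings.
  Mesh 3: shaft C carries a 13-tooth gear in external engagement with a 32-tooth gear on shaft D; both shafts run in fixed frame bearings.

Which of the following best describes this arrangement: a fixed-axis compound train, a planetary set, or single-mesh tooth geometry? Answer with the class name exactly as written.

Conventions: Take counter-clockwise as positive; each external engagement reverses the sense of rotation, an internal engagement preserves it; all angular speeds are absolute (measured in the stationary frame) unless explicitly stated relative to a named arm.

fixed-axis compound train

3-mesh fixed-axis compound train (all bearings frame-fixed)
classification: fixed-axis compound train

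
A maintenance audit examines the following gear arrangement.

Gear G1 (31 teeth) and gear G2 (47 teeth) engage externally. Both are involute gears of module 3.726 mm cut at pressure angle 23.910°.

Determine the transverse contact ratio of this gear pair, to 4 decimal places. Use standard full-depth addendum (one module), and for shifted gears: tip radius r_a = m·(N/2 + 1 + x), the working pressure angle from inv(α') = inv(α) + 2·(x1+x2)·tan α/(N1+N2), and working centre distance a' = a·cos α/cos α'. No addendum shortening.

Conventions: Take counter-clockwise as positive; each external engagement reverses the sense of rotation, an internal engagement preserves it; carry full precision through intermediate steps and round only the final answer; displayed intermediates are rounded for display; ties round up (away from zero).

1.5407

recognized (one external pair, fixed centres): single-mesh tooth geometry, m = 3.726, N1 = 31, N2 = 47
base radii: r_b1 = 52.796824, r_b2 = 80.046798
tip radii: r_a1 = 61.479000, r_a2 = 91.287000
no profile shift: α' = α, a' = a
action lengths: √(r_a1²−r_b1²) = 31.498616, √(r_a2²−r_b2²) = 43.884240
base pitch p_b = π·m·cos α = 10.701040
CR = (31.498616 + 43.884240 − 145.314000·sin 23.91000°)/10.701040 = 1.540684
contact ratio ≈ 1.5407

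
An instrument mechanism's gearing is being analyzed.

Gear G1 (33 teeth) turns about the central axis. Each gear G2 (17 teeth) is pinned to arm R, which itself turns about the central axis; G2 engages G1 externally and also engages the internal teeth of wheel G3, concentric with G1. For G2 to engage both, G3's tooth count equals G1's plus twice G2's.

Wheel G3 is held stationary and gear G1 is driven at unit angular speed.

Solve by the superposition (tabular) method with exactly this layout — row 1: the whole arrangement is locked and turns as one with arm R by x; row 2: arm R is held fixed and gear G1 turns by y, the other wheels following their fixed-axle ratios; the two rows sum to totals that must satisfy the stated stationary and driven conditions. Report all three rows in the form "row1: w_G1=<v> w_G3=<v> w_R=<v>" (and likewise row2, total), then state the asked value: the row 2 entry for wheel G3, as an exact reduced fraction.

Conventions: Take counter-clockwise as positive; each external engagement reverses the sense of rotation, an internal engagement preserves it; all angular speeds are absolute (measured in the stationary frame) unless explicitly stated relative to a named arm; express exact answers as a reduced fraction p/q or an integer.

row1: w_G1=33/100 w_G3=33/100 w_R=33/100
row2: w_G1=67/100 w_G3=-33/100 w_R=0
total: w_G1=1 w_G3=0 w_R=33/100
asked value: -33/100

topology: planetary set — G1 33T / G2 17T / G3 67T, arm = carrier (Willis)
row 1 (train locked, turned with arm): all members turn x
superposition row 2 [arm held]: sun y, ring −(33/67)·y, arm 0
boundary: total ω_ring = x − (33/67)·y = 0 and total ω_sun = x + y = 1  ⇒  y = 67/100, x = 33/100
row 2 ring = −(33/67)·67/100 = -33/100
totals (row 1 + row 2): sun 33/100 + 67/100 = 1, ring 33/100 + (-33/100) = 0, arm 33/100 + 0 = 33/100
asked cell (row2, ring) = -33/100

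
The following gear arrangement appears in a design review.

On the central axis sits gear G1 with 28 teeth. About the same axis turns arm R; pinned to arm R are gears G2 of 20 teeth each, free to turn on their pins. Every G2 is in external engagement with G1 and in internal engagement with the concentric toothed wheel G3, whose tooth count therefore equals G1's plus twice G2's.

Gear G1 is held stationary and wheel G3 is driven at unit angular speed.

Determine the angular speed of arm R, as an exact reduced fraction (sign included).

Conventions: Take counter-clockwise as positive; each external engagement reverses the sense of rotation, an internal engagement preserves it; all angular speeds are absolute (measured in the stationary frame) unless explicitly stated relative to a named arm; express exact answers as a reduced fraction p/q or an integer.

17/24

class = planetary set [G3 = 28+2·20 = 68; Willis about the carrier]
ring teeth: 28 + 2·20 = 68
28(ω_sun−ω_arm) = −68(ω_ring−ω_arm),  ω_sun = 0, ω_ring = 1
28(0−ω_arm) = −68(1−ω_arm)  ⇒  96·ω_arm = 68  ⇒  ω_arm = 17/24
exact speed ratio = 17/24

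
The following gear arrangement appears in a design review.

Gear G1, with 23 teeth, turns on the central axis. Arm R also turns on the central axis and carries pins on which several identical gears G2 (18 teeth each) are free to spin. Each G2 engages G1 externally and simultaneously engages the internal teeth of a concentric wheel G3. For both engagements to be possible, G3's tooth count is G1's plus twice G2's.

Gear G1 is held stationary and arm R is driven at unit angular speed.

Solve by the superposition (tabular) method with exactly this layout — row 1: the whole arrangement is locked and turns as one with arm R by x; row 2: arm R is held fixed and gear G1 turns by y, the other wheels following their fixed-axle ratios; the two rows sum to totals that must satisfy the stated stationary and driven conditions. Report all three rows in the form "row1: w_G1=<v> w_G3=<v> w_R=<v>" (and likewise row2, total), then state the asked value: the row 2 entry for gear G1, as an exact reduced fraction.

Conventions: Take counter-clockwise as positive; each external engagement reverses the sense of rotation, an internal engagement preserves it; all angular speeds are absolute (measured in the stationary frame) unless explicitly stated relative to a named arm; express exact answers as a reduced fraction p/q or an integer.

row1: w_G1=1 w_G3=1 w_R=1
row2: w_G1=-1 w_G3=23/59 w_R=0
total: w_G1=0 w_G3=82/59 w_R=1
asked value: -1

recognized (axles ride arm R): planetary set, 23/18/59 teeth
row 1 (train locked, turned with arm): all members turn x
row 2 — arm fixed, fixed-axis ratios: sun y, ring −(23/59)·y, arm 0
boundary: total ω_sun = x + y = 0 and total ω_arm = x = 1  ⇒  y = -1, x = 1
row 2 ring = −(23/59)·(-1) = 23/59
totals (row 1 + row 2): sun 1 + (-1) = 0, ring 1 + 23/59 = 82/59, arm 1 + 0 = 1
asked cell (row2, sun) = -1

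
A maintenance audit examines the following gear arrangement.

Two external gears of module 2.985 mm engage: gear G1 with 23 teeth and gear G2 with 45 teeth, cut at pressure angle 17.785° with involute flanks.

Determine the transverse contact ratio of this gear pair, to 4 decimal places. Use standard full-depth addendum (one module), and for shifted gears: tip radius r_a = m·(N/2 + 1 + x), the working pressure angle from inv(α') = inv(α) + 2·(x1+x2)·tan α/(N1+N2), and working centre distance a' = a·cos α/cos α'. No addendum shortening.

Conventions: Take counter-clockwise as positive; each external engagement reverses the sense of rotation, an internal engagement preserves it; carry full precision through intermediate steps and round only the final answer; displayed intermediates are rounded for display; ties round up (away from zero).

1.7713

class = single-mesh tooth geometry [involute pair 23T × 45T, m = 2.985]
base radii: r_b1 = 32.686968, r_b2 = 63.952763
tip radii: r_a1 = 37.312500, r_a2 = 70.147500
no profile shift: α' = α, a' = a
action lengths: √(r_a1²−r_b1²) = 17.994021, √(r_a2²−r_b2²) = 28.822141
base pitch p_b = π·m·cos α = 8.929490
CR = (17.994021 + 28.822141 − 101.490000·sin 17.78500°)/8.929490 = 1.771260
contact ratio ≈ 1.7713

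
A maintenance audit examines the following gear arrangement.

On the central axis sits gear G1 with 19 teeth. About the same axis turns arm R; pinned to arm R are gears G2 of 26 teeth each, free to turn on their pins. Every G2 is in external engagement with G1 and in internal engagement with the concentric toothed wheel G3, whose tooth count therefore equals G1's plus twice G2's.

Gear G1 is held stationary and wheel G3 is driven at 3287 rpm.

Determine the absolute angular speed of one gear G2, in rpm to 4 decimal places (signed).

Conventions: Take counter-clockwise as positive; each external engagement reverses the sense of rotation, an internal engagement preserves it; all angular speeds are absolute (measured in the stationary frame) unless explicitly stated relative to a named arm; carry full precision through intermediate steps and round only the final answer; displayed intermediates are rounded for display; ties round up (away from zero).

topology: planetary set — G1 19T / G2 26T / G3 71T, arm = carrier (Willis)
normalise by the input: solve with ω_ring = 1, then scale by 3287 rpm
ring teeth: 19 + 2·26 = 71
19(ω_sun−ω_arm) = −71(ω_ring−ω_arm),  ω_sun = 0, ω_ring = 1
19(0−ω_arm) = −71(1−ω_arm)  ⇒  90·ω_arm = 71  ⇒  ω_arm = 71/90
sun–planet mesh: 19·(0−71/90) = −26·(ω_p−ω_arm)  ⇒  ω_p−ω_arm = 1349/2340
ω_p = 71/90 + 1349/2340 = 71/52
scale: ω_p = 71/52 × 3287 rpm = +4488.0192 rpm

+4488.0192 rpm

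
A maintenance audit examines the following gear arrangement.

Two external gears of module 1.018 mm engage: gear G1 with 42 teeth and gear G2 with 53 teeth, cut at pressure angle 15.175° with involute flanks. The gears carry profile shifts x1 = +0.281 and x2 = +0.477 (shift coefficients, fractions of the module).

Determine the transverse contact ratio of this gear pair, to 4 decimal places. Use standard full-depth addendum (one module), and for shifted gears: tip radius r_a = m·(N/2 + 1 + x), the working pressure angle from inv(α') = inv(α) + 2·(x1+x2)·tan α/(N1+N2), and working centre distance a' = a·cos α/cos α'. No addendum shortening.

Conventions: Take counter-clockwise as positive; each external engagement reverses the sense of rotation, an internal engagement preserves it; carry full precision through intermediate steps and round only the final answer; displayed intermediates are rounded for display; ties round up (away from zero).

topology: single-mesh involute geometry — m = 1.018, 42T/53T pair
base radii: r_b1 = 20.632566, r_b2 = 26.036334
tip radii: r_a1 = 22.682058, r_a2 = 28.480586
inv(α') = inv(15.175°) + 2·(+0.281+0.477)·tan α/(42+53) = 0.01069997  ⇒  α' = 17.96713°
a' = a·cos α / cos α' = 48.3550·cos 15.175°/cos 17.96713° = 49.061447
action lengths: √(r_a1²−r_b1²) = 9.421940, √(r_a2²−r_b2²) = 11.543531
base pitch p_b = π·m·cos α = 3.086625
CR = (9.421940 + 11.543531 − 49.061447·sin 17.96713°)/3.086625 = 1.889256
contact ratio ≈ 1.8893

1.8893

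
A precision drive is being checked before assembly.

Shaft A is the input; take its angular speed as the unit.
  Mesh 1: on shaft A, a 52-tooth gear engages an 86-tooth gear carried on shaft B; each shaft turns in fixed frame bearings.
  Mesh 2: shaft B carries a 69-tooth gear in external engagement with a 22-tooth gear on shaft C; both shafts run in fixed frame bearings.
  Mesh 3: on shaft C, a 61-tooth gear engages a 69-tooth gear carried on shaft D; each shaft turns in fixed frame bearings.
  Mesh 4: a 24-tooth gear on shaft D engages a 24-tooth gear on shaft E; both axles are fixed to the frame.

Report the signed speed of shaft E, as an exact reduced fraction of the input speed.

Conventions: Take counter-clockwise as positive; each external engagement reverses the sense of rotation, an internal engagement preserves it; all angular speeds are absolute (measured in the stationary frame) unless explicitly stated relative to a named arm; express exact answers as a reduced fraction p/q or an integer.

4-mesh fixed-axis compound train (all bearings frame-fixed)
mesh 1 [52T→86T]: |ω|/ω_in = 1×52/86 = 26/43, sense flips to −
mesh 2 [69T→22T]: |ω|/ω_in = (26/43)×69/22 = 897/473, sense flips to +
mesh 3 [61T→69T]: |ω|/ω_in = (897/473)×61/69 = 793/473, sense flips to −
mesh 4 [24T→24T]: |ω|/ω_in = (793/473)×24/24 = 793/473, sense flips to +
signed output speed (× input speed) = 793/473

793/473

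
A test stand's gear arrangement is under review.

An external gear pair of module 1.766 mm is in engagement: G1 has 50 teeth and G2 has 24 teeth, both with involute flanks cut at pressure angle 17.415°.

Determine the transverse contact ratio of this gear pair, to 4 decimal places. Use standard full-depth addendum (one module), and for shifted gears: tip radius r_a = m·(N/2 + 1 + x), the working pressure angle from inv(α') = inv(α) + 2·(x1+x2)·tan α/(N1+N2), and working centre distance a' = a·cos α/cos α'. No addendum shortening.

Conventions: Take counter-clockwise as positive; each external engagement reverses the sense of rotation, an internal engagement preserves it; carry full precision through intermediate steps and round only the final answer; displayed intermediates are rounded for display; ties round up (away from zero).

1.8100

recognized (one external pair, fixed centres): single-mesh tooth geometry, m = 1.766, N1 = 50, N2 = 24
base radii: r_b1 = 42.126253, r_b2 = 20.220601
tip radii: r_a1 = 45.916000, r_a2 = 22.958000
no profile shift: α' = α, a' = a
action lengths: √(r_a1²−r_b1²) = 18.266305, √(r_a2²−r_b2²) = 10.871847
base pitch p_b = π·m·cos α = 5.293741
CR = (18.266305 + 10.871847 − 65.342000·sin 17.41500°)/5.293741 = 1.810044
contact ratio ≈ 1.8100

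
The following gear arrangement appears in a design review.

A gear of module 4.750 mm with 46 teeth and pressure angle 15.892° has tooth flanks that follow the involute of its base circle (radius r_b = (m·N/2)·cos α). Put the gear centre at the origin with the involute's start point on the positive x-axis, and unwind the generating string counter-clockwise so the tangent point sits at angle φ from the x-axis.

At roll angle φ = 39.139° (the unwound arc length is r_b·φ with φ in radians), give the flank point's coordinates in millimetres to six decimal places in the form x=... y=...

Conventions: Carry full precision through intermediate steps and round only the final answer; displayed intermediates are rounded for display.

x=126.803292 y=10.652081

single-mesh involute tooth geometry (46T wheel at module 4.750)
pitch radius r_p = m·N/2 = 4.750·46/2 = 109.250000
base radius r_b = r_p·cos α = 109.250000·cos 15.892° = 105.074416
roll angle φ = 39.139° = 0.68310442 rad
x = r_b·(cos φ + φ·sin φ) = 126.803292
y = r_b·(sin φ − φ·cos φ) = 10.652081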